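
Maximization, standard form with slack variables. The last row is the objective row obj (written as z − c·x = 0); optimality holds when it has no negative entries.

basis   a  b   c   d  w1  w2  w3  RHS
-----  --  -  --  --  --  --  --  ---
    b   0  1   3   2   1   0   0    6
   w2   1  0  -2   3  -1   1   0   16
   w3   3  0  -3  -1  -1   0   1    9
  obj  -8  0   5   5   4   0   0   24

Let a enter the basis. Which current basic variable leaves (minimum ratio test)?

w3

Column a entries and ratios — b: 0 ≤ 0, skip; w2: 16/1 = 16; w3: 9/3 = 3.
Smallest ratio is 3 in the row of w3, so w3 leaves.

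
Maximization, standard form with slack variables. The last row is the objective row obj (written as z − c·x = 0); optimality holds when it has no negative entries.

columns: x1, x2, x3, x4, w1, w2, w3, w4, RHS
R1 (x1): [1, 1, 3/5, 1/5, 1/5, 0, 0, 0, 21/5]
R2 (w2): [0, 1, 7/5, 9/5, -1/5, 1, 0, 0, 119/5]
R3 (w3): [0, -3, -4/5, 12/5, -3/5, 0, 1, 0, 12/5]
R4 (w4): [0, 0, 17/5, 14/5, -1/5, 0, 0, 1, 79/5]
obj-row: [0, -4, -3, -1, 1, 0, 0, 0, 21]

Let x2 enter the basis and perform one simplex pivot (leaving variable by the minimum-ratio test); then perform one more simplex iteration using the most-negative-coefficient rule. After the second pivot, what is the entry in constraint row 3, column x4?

37/17

Ratio test on column x2 — row 1: (21/5)/1 = 21/5; row 2: (119/5)/1 = 119/5; row 3: entry -3 ≤ 0; row 4: entry 0 ≤ 0. Minimum is 21/5 at row 1 (x1 leaves); pivot element 1.
Divide row 1 by 1; eliminate column x2 from the other rows.
Second iteration: most negative obj-row entry is -3/5 in column x3, so x3 enters.
Ratio test on column x3 — row 1: (21/5)/(3/5) = 7; row 2: (98/5)/(4/5) = 49/2; row 3: 15/1 = 15; row 4: (79/5)/(17/5) = 79/17. Minimum is 79/17 at row 4 (w4 leaves); pivot element 17/5.
Divide row 4 by 17/5; eliminate column x3 from the other rows.
After both pivots, the entry at constraint row 3, column x4 is 37/17.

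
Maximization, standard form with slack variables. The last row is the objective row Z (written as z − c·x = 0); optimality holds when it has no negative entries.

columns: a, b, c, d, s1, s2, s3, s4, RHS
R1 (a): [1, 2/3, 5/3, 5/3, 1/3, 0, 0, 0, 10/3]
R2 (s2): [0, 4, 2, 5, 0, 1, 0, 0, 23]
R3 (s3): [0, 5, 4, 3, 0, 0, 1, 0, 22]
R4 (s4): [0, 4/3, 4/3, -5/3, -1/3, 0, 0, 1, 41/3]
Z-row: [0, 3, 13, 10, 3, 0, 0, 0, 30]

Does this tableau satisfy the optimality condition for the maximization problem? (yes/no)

yes

Every Z-row coefficient is ≥ 0, so the tableau is optimal.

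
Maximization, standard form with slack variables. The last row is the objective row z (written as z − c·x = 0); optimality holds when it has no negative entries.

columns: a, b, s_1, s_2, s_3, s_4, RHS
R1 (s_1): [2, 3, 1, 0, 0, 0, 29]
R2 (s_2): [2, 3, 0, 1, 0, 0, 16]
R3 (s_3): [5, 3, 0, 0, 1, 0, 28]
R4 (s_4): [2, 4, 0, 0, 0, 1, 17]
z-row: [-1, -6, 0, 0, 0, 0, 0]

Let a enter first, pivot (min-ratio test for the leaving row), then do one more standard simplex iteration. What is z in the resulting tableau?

235/14

Ratio test on column a — row 1: 29/2 = 29/2; row 2: 16/2 = 8; row 3: 28/5 = 28/5; row 4: 17/2 = 17/2. Minimum is 28/5 at row 3 (s_3 leaves); pivot element 5.
Pivot on row 3; the z-row RHS becomes 0 − (-1)·(28/5) = 28/5.
Next entering variable (most negative z-row entry -27/5): b.
Ratio test on column b — row 1: (89/5)/(9/5) = 89/9; row 2: (24/5)/(9/5) = 8/3; row 3: (28/5)/(3/5) = 28/3; row 4: (29/5)/(14/5) = 29/14. Minimum is 29/14 at row 4 (s_4 leaves); pivot element 14/5.
After the second pivot the z-row RHS is 28/5 − (-27/5)·(29/14) = 235/14.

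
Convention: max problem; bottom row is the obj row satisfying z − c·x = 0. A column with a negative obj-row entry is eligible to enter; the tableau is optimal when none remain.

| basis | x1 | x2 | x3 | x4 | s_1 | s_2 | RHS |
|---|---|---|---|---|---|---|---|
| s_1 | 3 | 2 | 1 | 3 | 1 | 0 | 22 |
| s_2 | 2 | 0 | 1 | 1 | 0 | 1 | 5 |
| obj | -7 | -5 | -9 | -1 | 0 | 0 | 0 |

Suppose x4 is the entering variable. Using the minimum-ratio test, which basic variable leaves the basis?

Column x4 entries and ratios — s_1: 22/3 = 22/3; s_2: 5/1 = 5.
Smallest ratio is 5 in the row of s_2, so s_2 leaves.

s_2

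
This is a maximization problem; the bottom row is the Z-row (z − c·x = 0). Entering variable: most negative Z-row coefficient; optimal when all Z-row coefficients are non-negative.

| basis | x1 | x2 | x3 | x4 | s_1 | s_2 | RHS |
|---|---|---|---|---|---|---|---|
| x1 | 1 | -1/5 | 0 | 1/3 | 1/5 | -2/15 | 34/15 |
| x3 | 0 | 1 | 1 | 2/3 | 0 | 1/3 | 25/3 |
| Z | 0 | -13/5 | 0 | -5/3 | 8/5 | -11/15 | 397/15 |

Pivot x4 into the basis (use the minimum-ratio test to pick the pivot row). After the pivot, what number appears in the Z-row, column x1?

5

Ratio test on column x4 — row 1: (34/15)/(1/3) = 34/5; row 2: (25/3)/(2/3) = 25/2. Minimum is 34/5 at row 1 (x1 leaves); pivot element 1/3.
Divide row 1 by 1/3; eliminate column x4 from the other rows.
Z-row update in column x1: 0 − (-5/3)·3 = 5.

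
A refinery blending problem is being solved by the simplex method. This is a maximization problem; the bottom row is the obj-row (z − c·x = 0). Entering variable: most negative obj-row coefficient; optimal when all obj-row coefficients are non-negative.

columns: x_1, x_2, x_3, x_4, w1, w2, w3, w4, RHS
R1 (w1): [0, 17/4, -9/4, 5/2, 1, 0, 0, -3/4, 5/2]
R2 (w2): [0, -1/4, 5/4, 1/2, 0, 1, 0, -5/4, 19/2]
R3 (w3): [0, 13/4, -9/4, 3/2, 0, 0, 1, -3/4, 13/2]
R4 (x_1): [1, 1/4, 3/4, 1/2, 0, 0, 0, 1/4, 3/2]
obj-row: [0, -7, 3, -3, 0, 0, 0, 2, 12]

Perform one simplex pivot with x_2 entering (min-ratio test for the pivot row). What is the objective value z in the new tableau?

Ratio test on column x_2 — row 1: (5/2)/(17/4) = 10/17; row 2: entry -1/4 ≤ 0; row 3: (13/2)/(13/4) = 2; row 4: (3/2)/(1/4) = 6. Minimum is 10/17 at row 1 (w1 leaves); pivot element 17/4.
Pivot on row 1; the obj-row RHS becomes 12 − (-7)·(10/17) = 274/17.

274/17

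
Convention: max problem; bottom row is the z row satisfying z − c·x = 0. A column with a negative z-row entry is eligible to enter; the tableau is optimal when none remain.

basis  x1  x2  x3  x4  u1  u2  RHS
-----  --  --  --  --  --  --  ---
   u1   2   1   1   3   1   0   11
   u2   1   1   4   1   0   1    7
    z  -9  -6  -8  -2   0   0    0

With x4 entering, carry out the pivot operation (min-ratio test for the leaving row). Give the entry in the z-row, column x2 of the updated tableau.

-16/3

Ratio test on column x4 — row 1: 11/3 = 11/3; row 2: 7/1 = 7. Minimum is 11/3 at row 1 (u1 leaves); pivot element 3.
Divide row 1 by 3; eliminate column x4 from the other rows.
z-row update in column x2: -6 − (-2)·(1/3) = -16/3.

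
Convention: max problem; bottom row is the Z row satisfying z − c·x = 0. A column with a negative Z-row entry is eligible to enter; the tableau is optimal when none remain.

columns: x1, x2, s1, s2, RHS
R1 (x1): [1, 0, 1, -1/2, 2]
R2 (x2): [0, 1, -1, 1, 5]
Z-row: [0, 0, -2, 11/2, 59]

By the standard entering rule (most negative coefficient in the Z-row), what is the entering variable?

Negative Z-row entries: s1: -2.
The most negative is -2 in column s1, so s1 enters.

s1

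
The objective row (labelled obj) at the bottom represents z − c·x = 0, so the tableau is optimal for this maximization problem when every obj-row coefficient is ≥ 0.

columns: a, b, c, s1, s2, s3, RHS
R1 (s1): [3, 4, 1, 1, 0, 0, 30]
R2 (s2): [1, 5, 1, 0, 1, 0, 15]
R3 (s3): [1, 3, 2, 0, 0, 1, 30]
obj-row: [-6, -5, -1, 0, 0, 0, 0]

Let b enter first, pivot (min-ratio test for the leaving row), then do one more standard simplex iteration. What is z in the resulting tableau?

Ratio test on column b — row 1: 30/4 = 15/2; row 2: 15/5 = 3; row 3: 30/3 = 10. Minimum is 3 at row 2 (s2 leaves); pivot element 5.
Pivot on row 2; the obj-row RHS becomes 0 − (-5)·3 = 15.
Next entering variable (most negative obj-row entry -5): a.
Ratio test on column a — row 1: 18/(11/5) = 90/11; row 2: 3/(1/5) = 15; row 3: 21/(2/5) = 105/2. Minimum is 90/11 at row 1 (s1 leaves); pivot element 11/5.
After the second pivot the obj-row RHS is 15 − (-5)·(90/11) = 615/11.

615/11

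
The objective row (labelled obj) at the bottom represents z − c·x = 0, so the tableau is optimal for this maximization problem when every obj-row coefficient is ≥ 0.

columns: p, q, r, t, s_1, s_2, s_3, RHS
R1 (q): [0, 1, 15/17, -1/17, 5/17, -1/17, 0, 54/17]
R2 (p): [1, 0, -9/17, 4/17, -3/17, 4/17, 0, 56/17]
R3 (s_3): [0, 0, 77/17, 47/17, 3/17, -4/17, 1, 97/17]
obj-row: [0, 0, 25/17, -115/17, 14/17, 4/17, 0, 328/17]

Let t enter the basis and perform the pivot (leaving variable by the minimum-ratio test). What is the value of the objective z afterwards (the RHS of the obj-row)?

1563/47

Ratio test on column t — row 1: entry -1/17 ≤ 0; row 2: (56/17)/(4/17) = 14; row 3: (97/17)/(47/17) = 97/47. Minimum is 97/47 at row 3 (s_3 leaves); pivot element 47/17.
Pivot on row 3; the obj-row RHS becomes 328/17 − (-115/17)·(97/47) = 1563/47.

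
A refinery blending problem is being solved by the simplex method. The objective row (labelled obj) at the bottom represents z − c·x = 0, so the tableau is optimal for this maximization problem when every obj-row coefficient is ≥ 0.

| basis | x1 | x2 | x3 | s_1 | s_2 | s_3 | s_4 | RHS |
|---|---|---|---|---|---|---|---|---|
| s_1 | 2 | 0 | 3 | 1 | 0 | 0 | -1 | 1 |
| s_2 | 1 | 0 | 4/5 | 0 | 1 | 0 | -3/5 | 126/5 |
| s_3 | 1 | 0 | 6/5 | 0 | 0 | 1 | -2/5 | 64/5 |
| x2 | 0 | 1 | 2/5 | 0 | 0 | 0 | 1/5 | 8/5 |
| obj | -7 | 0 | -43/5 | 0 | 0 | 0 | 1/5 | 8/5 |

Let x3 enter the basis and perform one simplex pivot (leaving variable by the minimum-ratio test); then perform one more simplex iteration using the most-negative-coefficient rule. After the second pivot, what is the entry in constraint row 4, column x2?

3

Ratio test on column x3 — row 1: 1/3 = 1/3; row 2: (126/5)/(4/5) = 63/2; row 3: (64/5)/(6/5) = 32/3; row 4: (8/5)/(2/5) = 4. Minimum is 1/3 at row 1 (s_1 leaves); pivot element 3.
Divide row 1 by 3; eliminate column x3 from the other rows.
Second iteration: most negative obj-row entry is -8/3 in column s_4, so s_4 enters.
Ratio test on column s_4 — row 1: entry -1/3 ≤ 0; row 2: entry -1/3 ≤ 0; row 3: entry 0 ≤ 0; row 4: (22/15)/(1/3) = 22/5. Minimum is 22/5 at row 4 (x2 leaves); pivot element 1/3.
Divide row 4 by 1/3; eliminate column s_4 from the other rows.
After both pivots, the entry at constraint row 4, column x2 is 3.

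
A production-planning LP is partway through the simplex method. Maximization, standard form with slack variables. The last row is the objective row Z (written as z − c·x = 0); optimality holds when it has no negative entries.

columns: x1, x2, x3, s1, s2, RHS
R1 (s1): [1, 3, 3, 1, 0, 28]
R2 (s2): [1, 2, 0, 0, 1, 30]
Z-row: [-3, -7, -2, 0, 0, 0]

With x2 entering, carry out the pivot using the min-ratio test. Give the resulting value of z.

Ratio test on column x2 — row 1: 28/3 = 28/3; row 2: 30/2 = 15. Minimum is 28/3 at row 1 (s1 leaves); pivot element 3.
Pivot on row 1; the Z-row RHS becomes 0 − (-7)·(28/3) = 196/3.

196/3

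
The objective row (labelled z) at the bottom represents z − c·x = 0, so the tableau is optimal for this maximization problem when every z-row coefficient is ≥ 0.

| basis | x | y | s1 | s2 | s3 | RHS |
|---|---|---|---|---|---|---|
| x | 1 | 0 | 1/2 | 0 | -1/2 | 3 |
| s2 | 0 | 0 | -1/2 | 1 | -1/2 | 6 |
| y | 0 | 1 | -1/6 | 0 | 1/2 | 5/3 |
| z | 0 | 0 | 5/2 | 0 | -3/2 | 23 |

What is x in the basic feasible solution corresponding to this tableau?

3

x is basic (row 1); its value is the RHS of that row, 3.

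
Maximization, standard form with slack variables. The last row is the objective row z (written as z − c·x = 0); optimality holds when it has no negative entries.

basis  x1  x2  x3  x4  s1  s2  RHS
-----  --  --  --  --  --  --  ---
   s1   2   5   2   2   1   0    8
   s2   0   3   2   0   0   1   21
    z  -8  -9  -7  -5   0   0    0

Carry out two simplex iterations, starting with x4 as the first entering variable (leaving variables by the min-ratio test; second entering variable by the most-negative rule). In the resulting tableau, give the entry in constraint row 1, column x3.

1

Ratio test on column x4 — row 1: 8/2 = 4; row 2: entry 0 ≤ 0. Minimum is 4 at row 1 (s1 leaves); pivot element 2.
Divide row 1 by 2; eliminate column x4 from the other rows.
Second iteration: most negative z-row entry is -3 in column x1, so x1 enters.
Ratio test on column x1 — row 1: 4/1 = 4; row 2: entry 0 ≤ 0. Minimum is 4 at row 1 (x4 leaves); pivot element 1.
Divide row 1 by 1; eliminate column x1 from the other rows.
After both pivots, the entry at constraint row 1, column x3 is 1.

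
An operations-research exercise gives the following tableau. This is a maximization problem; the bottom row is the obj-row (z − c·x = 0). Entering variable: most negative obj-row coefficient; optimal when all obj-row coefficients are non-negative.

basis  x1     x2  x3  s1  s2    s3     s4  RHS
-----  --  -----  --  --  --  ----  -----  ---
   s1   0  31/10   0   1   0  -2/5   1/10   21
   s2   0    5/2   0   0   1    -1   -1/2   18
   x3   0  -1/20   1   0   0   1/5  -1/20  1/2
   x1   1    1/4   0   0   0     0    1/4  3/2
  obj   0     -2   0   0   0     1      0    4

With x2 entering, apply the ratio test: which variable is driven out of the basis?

x1

Column x2 entries and ratios — s1: 21/(31/10) = 210/31; s2: 18/(5/2) = 36/5; x3: -1/20 ≤ 0, skip; x1: (3/2)/(1/4) = 6.
Smallest ratio is 6 in the row of x1, so x1 leaves.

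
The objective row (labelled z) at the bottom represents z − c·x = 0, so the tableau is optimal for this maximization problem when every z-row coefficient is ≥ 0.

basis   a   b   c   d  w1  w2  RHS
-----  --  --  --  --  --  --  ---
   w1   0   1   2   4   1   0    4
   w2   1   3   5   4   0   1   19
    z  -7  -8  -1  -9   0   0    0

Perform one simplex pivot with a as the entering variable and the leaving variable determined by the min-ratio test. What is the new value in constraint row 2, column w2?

Ratio test on column a — row 1: entry 0 ≤ 0; row 2: 19/1 = 19. Minimum is 19 at row 2 (w2 leaves); pivot element 1.
Divide row 2 by 1; eliminate column a from the other rows.
In the new row 2, the w2 entry is the old entry divided by the pivot: 1/1 = 1.

1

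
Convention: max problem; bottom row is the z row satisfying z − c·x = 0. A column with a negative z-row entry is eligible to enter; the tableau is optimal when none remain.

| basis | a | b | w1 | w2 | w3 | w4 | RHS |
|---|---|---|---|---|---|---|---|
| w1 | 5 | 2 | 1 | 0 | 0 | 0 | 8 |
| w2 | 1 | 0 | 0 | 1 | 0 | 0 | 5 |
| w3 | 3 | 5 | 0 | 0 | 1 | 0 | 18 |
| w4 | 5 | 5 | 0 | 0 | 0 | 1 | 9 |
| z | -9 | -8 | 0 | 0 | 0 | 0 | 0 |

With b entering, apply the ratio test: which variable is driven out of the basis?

w4

Column b entries and ratios — w1: 8/2 = 4; w2: 0 ≤ 0, skip; w3: 18/5 = 18/5; w4: 9/5 = 9/5.
Smallest ratio is 9/5 in the row of w4, so w4 leaves.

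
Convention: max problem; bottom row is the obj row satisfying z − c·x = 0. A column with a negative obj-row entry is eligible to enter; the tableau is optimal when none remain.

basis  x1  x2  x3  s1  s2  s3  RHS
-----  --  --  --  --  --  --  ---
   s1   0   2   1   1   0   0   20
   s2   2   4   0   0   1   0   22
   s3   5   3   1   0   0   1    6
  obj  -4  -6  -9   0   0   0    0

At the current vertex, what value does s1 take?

20

s1 is basic (row 1); its value is the RHS of that row, 20.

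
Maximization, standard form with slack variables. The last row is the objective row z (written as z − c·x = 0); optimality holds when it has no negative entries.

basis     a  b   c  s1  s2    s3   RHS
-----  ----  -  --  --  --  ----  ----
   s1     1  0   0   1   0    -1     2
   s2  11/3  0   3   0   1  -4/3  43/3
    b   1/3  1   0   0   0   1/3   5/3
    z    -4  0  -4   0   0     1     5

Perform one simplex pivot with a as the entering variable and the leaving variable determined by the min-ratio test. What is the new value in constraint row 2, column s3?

Ratio test on column a — row 1: 2/1 = 2; row 2: (43/3)/(11/3) = 43/11; row 3: (5/3)/(1/3) = 5. Minimum is 2 at row 1 (s1 leaves); pivot element 1.
Divide row 1 by 1; eliminate column a from the other rows.
Row 2 update in column s3: -4/3 − (11/3)·(-1) = 7/3.

7/3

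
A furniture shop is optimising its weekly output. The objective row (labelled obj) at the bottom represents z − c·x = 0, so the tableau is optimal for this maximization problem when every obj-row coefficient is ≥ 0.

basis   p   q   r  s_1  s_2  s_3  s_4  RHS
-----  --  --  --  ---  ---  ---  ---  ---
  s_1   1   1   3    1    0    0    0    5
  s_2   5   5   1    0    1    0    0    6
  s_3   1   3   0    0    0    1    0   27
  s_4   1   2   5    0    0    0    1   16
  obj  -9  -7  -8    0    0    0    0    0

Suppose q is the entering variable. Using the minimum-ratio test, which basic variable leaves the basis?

Column q entries and ratios — s_1: 5/1 = 5; s_2: 6/5 = 6/5; s_3: 27/3 = 9; s_4: 16/2 = 8.
Smallest ratio is 6/5 in the row of s_2, so s_2 leaves.

s_2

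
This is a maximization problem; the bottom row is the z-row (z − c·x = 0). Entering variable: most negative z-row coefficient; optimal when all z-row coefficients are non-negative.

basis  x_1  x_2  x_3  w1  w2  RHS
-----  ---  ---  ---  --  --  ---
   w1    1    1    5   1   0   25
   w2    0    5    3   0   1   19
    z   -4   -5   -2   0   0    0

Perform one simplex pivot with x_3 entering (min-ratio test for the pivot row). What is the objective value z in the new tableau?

10

Ratio test on column x_3 — row 1: 25/5 = 5; row 2: 19/3 = 19/3. Minimum is 5 at row 1 (w1 leaves); pivot element 5.
Pivot on row 1; the z-row RHS becomes 0 − (-2)·5 = 10.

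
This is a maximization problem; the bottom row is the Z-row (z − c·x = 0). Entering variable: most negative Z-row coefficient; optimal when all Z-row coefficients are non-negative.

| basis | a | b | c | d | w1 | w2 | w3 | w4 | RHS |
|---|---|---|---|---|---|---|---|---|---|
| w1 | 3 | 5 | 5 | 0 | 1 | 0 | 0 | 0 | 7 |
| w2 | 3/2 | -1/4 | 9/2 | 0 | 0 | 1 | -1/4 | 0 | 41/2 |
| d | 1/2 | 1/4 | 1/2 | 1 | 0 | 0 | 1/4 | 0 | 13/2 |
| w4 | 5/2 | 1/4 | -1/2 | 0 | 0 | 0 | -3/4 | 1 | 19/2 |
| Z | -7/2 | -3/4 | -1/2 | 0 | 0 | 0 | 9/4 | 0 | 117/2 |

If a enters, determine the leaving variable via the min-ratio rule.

Column a entries and ratios — w1: 7/3 = 7/3; w2: (41/2)/(3/2) = 41/3; d: (13/2)/(1/2) = 13; w4: (19/2)/(5/2) = 19/5.
Smallest ratio is 7/3 in the row of w1, so w1 leaves.

w1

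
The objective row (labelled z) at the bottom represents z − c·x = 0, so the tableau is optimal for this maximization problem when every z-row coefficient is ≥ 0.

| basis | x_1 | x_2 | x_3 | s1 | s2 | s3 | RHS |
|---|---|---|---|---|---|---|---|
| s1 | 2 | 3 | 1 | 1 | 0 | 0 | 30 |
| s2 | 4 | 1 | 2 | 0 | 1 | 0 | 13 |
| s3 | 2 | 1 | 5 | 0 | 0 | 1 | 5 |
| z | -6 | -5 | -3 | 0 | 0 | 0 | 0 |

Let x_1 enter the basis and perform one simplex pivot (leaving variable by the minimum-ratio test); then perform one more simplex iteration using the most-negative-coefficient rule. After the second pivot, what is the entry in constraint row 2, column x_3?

-3

Ratio test on column x_1 — row 1: 30/2 = 15; row 2: 13/4 = 13/4; row 3: 5/2 = 5/2. Minimum is 5/2 at row 3 (s3 leaves); pivot element 2.
Divide row 3 by 2; eliminate column x_1 from the other rows.
Second iteration: most negative z-row entry is -2 in column x_2, so x_2 enters.
Ratio test on column x_2 — row 1: 25/2 = 25/2; row 2: entry -1 ≤ 0; row 3: (5/2)/(1/2) = 5. Minimum is 5 at row 3 (x_1 leaves); pivot element 1/2.
Divide row 3 by 1/2; eliminate column x_2 from the other rows.
After both pivots, the entry at constraint row 2, column x_3 is -3.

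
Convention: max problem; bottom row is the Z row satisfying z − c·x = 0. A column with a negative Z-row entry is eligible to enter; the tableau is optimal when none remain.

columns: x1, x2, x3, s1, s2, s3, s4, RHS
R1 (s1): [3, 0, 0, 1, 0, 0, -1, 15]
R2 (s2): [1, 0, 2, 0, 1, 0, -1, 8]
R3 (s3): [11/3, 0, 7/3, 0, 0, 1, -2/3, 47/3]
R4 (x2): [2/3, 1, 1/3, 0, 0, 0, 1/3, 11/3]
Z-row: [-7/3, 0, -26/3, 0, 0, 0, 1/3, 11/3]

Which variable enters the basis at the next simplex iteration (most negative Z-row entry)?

x3

Negative Z-row entries: x1: -7/3, x3: -26/3.
The most negative is -26/3 in column x3, so x3 enters.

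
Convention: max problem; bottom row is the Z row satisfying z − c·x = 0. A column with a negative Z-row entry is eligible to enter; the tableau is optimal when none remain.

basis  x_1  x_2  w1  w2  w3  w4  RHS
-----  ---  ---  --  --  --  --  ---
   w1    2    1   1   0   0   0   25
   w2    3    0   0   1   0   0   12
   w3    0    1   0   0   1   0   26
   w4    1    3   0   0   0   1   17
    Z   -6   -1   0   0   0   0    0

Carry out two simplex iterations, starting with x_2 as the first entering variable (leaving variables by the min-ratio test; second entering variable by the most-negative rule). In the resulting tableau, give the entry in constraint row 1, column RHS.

38/3

Ratio test on column x_2 — row 1: 25/1 = 25; row 2: entry 0 ≤ 0; row 3: 26/1 = 26; row 4: 17/3 = 17/3. Minimum is 17/3 at row 4 (w4 leaves); pivot element 3.
Divide row 4 by 3; eliminate column x_2 from the other rows.
Second iteration: most negative Z-row entry is -17/3 in column x_1, so x_1 enters.
Ratio test on column x_1 — row 1: (58/3)/(5/3) = 58/5; row 2: 12/3 = 4; row 3: entry -1/3 ≤ 0; row 4: (17/3)/(1/3) = 17. Minimum is 4 at row 2 (w2 leaves); pivot element 3.
Divide row 2 by 3; eliminate column x_1 from the other rows.
After both pivots, the entry at constraint row 1, column RHS is 38/3.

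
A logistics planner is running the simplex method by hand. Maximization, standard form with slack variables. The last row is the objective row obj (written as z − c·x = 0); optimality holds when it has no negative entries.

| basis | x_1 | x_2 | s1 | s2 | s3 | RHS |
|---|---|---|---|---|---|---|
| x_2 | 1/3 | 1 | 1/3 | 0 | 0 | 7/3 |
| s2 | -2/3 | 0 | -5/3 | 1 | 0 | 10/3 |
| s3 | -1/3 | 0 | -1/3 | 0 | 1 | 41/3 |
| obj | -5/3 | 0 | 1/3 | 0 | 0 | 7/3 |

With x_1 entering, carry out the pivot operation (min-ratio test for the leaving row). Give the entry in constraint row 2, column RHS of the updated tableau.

Ratio test on column x_1 — row 1: (7/3)/(1/3) = 7; row 2: entry -2/3 ≤ 0; row 3: entry -1/3 ≤ 0. Minimum is 7 at row 1 (x_2 leaves); pivot element 1/3.
Divide row 1 by 1/3; eliminate column x_1 from the other rows.
Row 2 update in column RHS: 10/3 − (-2/3)·7 = 8.

8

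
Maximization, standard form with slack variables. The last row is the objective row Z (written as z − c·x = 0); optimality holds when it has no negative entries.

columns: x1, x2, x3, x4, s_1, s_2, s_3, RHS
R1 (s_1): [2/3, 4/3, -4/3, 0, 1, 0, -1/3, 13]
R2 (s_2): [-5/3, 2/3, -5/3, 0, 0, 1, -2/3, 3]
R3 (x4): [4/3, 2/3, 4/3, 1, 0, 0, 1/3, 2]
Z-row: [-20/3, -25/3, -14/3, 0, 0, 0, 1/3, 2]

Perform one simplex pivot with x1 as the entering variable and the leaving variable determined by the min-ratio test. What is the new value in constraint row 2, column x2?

Ratio test on column x1 — row 1: 13/(2/3) = 39/2; row 2: entry -5/3 ≤ 0; row 3: 2/(4/3) = 3/2. Minimum is 3/2 at row 3 (x4 leaves); pivot element 4/3.
Divide row 3 by 4/3; eliminate column x1 from the other rows.
Row 2 update in column x2: 2/3 − (-5/3)·(1/2) = 3/2.

3/2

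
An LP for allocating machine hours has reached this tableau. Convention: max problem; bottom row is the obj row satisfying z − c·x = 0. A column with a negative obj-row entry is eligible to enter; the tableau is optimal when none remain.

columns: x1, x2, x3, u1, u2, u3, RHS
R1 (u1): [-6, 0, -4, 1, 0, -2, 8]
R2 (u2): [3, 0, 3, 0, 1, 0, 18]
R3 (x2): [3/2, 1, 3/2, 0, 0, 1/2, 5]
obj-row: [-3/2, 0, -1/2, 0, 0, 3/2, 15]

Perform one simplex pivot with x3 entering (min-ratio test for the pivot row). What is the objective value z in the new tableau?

Ratio test on column x3 — row 1: entry -4 ≤ 0; row 2: 18/3 = 6; row 3: 5/(3/2) = 10/3. Minimum is 10/3 at row 3 (x2 leaves); pivot element 3/2.
Pivot on row 3; the obj-row RHS becomes 15 − (-1/2)·(10/3) = 50/3.

50/3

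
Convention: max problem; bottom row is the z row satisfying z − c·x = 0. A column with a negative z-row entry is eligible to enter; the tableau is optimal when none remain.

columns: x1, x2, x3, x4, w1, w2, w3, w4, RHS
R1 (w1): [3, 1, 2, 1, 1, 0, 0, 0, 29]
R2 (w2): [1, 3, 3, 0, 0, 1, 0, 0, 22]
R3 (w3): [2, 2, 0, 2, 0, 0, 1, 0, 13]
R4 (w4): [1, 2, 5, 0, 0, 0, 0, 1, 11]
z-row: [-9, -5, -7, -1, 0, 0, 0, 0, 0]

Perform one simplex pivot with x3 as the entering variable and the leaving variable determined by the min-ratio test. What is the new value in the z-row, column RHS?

77/5

Ratio test on column x3 — row 1: 29/2 = 29/2; row 2: 22/3 = 22/3; row 3: entry 0 ≤ 0; row 4: 11/5 = 11/5. Minimum is 11/5 at row 4 (w4 leaves); pivot element 5.
Divide row 4 by 5; eliminate column x3 from the other rows.
z-row update in column RHS: 0 − (-7)·(11/5) = 77/5.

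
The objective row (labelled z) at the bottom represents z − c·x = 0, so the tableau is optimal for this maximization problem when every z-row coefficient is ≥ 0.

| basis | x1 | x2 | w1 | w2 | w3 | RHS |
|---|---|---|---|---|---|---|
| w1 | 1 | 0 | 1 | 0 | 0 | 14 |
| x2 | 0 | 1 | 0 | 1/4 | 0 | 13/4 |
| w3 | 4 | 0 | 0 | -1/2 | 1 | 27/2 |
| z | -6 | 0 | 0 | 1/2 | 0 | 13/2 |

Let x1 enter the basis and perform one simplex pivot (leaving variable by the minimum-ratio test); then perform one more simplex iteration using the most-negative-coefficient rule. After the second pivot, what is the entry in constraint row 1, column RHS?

Ratio test on column x1 — row 1: 14/1 = 14; row 2: entry 0 ≤ 0; row 3: (27/2)/4 = 27/8. Minimum is 27/8 at row 3 (w3 leaves); pivot element 4.
Divide row 3 by 4; eliminate column x1 from the other rows.
Second iteration: most negative z-row entry is -1/4 in column w2, so w2 enters.
Ratio test on column w2 — row 1: (85/8)/(1/8) = 85; row 2: (13/4)/(1/4) = 13; row 3: entry -1/8 ≤ 0. Minimum is 13 at row 2 (x2 leaves); pivot element 1/4.
Divide row 2 by 1/4; eliminate column w2 from the other rows.
After both pivots, the entry at constraint row 1, column RHS is 9.

9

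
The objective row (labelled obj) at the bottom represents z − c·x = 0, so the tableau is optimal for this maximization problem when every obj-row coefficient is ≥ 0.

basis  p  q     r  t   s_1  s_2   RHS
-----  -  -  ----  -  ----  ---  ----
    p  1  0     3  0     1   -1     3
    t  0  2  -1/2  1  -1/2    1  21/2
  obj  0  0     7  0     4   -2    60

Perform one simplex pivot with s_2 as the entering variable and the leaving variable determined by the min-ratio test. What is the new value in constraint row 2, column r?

Ratio test on column s_2 — row 1: entry -1 ≤ 0; row 2: (21/2)/1 = 21/2. Minimum is 21/2 at row 2 (t leaves); pivot element 1.
Divide row 2 by 1; eliminate column s_2 from the other rows.
In the new row 2, the r entry is the old entry divided by the pivot: (-1/2)/1 = -1/2.

-1/2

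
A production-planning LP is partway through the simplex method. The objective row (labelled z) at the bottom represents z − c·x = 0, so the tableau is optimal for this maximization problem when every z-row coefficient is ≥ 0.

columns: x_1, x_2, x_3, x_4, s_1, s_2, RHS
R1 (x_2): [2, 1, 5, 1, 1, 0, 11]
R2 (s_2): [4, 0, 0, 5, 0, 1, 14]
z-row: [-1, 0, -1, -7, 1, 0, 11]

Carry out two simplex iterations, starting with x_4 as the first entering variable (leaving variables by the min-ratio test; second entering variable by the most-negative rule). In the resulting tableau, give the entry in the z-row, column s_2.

34/25

Ratio test on column x_4 — row 1: 11/1 = 11; row 2: 14/5 = 14/5. Minimum is 14/5 at row 2 (s_2 leaves); pivot element 5.
Divide row 2 by 5; eliminate column x_4 from the other rows.
Second iteration: most negative z-row entry is -1 in column x_3, so x_3 enters.
Ratio test on column x_3 — row 1: (41/5)/5 = 41/25; row 2: entry 0 ≤ 0. Minimum is 41/25 at row 1 (x_2 leaves); pivot element 5.
Divide row 1 by 5; eliminate column x_3 from the other rows.
After both pivots, the entry at the z-row, column s_2 is 34/25.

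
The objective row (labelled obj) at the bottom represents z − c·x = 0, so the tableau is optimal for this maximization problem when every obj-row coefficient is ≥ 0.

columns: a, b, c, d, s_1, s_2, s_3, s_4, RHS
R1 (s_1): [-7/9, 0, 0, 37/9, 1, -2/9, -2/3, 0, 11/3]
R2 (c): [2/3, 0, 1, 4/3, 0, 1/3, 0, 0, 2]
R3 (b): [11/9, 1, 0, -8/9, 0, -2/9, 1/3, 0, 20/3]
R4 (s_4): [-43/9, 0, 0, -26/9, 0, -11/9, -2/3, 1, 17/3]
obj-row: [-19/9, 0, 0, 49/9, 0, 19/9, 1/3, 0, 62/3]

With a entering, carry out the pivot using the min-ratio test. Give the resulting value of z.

Ratio test on column a — row 1: entry -7/9 ≤ 0; row 2: 2/(2/3) = 3; row 3: (20/3)/(11/9) = 60/11; row 4: entry -43/9 ≤ 0. Minimum is 3 at row 2 (c leaves); pivot element 2/3.
Pivot on row 2; the obj-row RHS becomes 62/3 − (-19/9)·3 = 27.

27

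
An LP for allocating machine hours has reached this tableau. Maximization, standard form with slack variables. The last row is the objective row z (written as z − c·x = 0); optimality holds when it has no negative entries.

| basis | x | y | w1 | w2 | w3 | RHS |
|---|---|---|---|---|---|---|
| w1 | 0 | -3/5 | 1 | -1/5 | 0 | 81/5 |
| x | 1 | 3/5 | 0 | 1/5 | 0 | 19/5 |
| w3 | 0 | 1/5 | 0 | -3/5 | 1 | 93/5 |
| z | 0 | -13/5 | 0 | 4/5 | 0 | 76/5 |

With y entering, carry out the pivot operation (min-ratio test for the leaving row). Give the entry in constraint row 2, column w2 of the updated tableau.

1/3

Ratio test on column y — row 1: entry -3/5 ≤ 0; row 2: (19/5)/(3/5) = 19/3; row 3: (93/5)/(1/5) = 93. Minimum is 19/3 at row 2 (x leaves); pivot element 3/5.
Divide row 2 by 3/5; eliminate column y from the other rows.
In the new row 2, the w2 entry is the old entry divided by the pivot: (1/5)/(3/5) = 1/3.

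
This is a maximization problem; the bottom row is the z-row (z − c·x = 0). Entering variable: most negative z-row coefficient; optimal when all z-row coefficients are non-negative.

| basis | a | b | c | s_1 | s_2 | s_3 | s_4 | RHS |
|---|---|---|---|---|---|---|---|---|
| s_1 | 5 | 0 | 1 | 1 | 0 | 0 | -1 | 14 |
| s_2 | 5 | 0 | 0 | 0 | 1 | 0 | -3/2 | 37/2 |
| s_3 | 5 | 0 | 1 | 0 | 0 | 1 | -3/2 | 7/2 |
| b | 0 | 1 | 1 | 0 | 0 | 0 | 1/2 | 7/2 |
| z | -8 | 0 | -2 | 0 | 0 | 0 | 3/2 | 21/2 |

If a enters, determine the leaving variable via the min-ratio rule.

Column a entries and ratios — s_1: 14/5 = 14/5; s_2: (37/2)/5 = 37/10; s_3: (7/2)/5 = 7/10; b: 0 ≤ 0, skip.
Smallest ratio is 7/10 in the row of s_3, so s_3 leaves.

s_3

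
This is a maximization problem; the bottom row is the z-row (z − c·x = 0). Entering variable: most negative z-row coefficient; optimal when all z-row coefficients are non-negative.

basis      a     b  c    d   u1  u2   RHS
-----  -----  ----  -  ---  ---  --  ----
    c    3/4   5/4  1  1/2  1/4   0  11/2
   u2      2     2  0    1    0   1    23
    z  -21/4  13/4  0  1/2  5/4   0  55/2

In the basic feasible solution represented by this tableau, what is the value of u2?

u2 is basic (row 2); its value is the RHS of that row, 23.

23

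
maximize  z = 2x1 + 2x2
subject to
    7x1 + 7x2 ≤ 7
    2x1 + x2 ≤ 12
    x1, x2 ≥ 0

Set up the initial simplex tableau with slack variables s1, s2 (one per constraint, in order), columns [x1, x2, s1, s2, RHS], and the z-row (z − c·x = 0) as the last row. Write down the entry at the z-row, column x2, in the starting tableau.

-2

The z-row carries the negated objective coefficients: the x2 entry is -2.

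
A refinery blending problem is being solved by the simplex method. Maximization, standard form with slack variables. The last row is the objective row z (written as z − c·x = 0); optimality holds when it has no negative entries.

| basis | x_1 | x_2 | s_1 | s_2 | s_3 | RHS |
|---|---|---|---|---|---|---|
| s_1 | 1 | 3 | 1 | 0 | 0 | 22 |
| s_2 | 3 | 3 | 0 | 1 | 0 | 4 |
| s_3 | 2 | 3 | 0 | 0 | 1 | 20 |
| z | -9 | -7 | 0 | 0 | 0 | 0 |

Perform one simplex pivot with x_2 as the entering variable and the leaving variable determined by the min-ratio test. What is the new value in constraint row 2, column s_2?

Ratio test on column x_2 — row 1: 22/3 = 22/3; row 2: 4/3 = 4/3; row 3: 20/3 = 20/3. Minimum is 4/3 at row 2 (s_2 leaves); pivot element 3.
Divide row 2 by 3; eliminate column x_2 from the other rows.
In the new row 2, the s_2 entry is the old entry divided by the pivot: 1/3 = 1/3.

1/3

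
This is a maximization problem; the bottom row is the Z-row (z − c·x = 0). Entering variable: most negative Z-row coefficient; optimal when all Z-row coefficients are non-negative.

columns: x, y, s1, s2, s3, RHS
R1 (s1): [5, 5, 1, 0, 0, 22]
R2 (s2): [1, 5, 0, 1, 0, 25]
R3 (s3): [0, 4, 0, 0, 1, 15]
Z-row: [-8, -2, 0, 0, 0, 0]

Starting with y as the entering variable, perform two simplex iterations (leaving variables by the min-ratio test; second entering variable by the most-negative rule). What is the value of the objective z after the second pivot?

127/10

Ratio test on column y — row 1: 22/5 = 22/5; row 2: 25/5 = 5; row 3: 15/4 = 15/4. Minimum is 15/4 at row 3 (s3 leaves); pivot element 4.
Pivot on row 3; the Z-row RHS becomes 0 − (-2)·(15/4) = 15/2.
Next entering variable (most negative Z-row entry -8): x.
Ratio test on column x — row 1: (13/4)/5 = 13/20; row 2: (25/4)/1 = 25/4; row 3: entry 0 ≤ 0. Minimum is 13/20 at row 1 (s1 leaves); pivot element 5.
After the second pivot the Z-row RHS is 15/2 − (-8)·(13/20) = 127/10.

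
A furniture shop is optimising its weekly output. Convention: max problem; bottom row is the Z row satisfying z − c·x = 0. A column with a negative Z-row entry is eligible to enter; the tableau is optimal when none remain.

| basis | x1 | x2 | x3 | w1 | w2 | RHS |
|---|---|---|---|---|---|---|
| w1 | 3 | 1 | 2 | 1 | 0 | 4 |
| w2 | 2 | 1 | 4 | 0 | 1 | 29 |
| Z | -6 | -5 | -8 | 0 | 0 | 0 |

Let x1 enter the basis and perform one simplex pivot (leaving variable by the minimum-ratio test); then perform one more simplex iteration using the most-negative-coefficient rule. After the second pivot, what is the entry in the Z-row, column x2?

Ratio test on column x1 — row 1: 4/3 = 4/3; row 2: 29/2 = 29/2. Minimum is 4/3 at row 1 (w1 leaves); pivot element 3.
Divide row 1 by 3; eliminate column x1 from the other rows.
Second iteration: most negative Z-row entry is -4 in column x3, so x3 enters.
Ratio test on column x3 — row 1: (4/3)/(2/3) = 2; row 2: (79/3)/(8/3) = 79/8. Minimum is 2 at row 1 (x1 leaves); pivot element 2/3.
Divide row 1 by 2/3; eliminate column x3 from the other rows.
After both pivots, the entry at the Z-row, column x2 is -1.

-1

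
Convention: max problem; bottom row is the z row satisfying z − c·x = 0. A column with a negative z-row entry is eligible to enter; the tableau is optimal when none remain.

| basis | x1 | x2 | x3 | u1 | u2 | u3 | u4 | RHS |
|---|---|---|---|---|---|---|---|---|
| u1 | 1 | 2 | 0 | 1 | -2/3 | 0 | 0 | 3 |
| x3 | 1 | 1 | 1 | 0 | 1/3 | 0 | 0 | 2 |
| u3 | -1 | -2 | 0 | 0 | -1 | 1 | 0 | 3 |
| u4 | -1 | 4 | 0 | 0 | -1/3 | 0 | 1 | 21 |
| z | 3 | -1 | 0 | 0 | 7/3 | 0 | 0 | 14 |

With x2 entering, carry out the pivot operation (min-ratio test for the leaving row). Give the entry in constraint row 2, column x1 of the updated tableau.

1/2

Ratio test on column x2 — row 1: 3/2 = 3/2; row 2: 2/1 = 2; row 3: entry -2 ≤ 0; row 4: 21/4 = 21/4. Minimum is 3/2 at row 1 (u1 leaves); pivot element 2.
Divide row 1 by 2; eliminate column x2 from the other rows.
Row 2 update in column x1: 1 − 1·(1/2) = 1/2.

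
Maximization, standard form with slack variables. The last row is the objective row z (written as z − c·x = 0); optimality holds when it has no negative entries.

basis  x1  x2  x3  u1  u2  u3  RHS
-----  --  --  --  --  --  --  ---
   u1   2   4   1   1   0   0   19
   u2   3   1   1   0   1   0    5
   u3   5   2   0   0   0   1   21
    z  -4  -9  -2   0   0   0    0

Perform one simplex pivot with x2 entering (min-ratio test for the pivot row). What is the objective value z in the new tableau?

171/4

Ratio test on column x2 — row 1: 19/4 = 19/4; row 2: 5/1 = 5; row 3: 21/2 = 21/2. Minimum is 19/4 at row 1 (u1 leaves); pivot element 4.
Pivot on row 1; the z-row RHS becomes 0 − (-9)·(19/4) = 171/4.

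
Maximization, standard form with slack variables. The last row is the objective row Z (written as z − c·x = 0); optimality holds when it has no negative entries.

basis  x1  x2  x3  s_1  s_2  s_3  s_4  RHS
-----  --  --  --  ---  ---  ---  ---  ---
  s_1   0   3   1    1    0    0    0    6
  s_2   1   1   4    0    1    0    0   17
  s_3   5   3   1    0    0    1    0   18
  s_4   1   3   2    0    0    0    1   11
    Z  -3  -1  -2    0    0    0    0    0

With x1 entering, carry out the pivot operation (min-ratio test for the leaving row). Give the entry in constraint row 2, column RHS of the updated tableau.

67/5

Ratio test on column x1 — row 1: entry 0 ≤ 0; row 2: 17/1 = 17; row 3: 18/5 = 18/5; row 4: 11/1 = 11. Minimum is 18/5 at row 3 (s_3 leaves); pivot element 5.
Divide row 3 by 5; eliminate column x1 from the other rows.
Row 2 update in column RHS: 17 − 1·(18/5) = 67/5.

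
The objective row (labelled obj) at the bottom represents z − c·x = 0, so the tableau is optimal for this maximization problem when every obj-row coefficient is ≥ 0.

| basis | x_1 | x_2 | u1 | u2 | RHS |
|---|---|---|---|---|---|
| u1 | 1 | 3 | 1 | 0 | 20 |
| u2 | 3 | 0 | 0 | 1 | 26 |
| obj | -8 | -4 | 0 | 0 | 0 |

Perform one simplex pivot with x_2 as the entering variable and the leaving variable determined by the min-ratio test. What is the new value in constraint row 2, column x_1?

Ratio test on column x_2 — row 1: 20/3 = 20/3; row 2: entry 0 ≤ 0. Minimum is 20/3 at row 1 (u1 leaves); pivot element 3.
Divide row 1 by 3; eliminate column x_2 from the other rows.
Row 2 update in column x_1: 3 − 0·(1/3) = 3.

3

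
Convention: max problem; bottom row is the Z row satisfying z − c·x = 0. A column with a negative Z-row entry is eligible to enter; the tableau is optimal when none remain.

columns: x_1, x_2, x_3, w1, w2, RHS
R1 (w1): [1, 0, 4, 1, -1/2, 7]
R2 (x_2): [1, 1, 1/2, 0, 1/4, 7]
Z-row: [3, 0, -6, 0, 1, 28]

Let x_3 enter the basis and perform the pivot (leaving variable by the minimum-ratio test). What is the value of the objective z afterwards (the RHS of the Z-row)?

Ratio test on column x_3 — row 1: 7/4 = 7/4; row 2: 7/(1/2) = 14. Minimum is 7/4 at row 1 (w1 leaves); pivot element 4.
Pivot on row 1; the Z-row RHS becomes 28 − (-6)·(7/4) = 77/2.

77/2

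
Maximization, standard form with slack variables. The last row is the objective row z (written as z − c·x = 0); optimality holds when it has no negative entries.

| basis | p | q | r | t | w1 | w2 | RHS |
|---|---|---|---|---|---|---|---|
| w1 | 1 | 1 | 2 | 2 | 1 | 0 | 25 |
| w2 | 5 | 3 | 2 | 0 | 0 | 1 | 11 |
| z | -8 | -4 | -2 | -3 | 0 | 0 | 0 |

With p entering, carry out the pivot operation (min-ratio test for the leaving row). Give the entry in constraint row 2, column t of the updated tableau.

Ratio test on column p — row 1: 25/1 = 25; row 2: 11/5 = 11/5. Minimum is 11/5 at row 2 (w2 leaves); pivot element 5.
Divide row 2 by 5; eliminate column p from the other rows.
In the new row 2, the t entry is the old entry divided by the pivot: 0/5 = 0.

0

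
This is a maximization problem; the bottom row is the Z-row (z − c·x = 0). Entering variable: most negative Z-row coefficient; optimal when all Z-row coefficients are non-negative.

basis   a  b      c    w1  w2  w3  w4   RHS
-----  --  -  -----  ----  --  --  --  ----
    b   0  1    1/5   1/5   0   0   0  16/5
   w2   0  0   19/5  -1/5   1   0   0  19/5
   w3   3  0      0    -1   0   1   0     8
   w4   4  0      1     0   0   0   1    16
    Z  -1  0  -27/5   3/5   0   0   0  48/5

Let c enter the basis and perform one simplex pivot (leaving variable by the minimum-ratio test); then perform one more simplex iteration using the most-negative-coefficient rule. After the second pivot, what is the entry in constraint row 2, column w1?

Ratio test on column c — row 1: (16/5)/(1/5) = 16; row 2: (19/5)/(19/5) = 1; row 3: entry 0 ≤ 0; row 4: 16/1 = 16. Minimum is 1 at row 2 (w2 leaves); pivot element 19/5.
Divide row 2 by 19/5; eliminate column c from the other rows.
Second iteration: most negative Z-row entry is -1 in column a, so a enters.
Ratio test on column a — row 1: entry 0 ≤ 0; row 2: entry 0 ≤ 0; row 3: 8/3 = 8/3; row 4: 15/4 = 15/4. Minimum is 8/3 at row 3 (w3 leaves); pivot element 3.
Divide row 3 by 3; eliminate column a from the other rows.
After both pivots, the entry at constraint row 2, column w1 is -1/19.

-1/19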